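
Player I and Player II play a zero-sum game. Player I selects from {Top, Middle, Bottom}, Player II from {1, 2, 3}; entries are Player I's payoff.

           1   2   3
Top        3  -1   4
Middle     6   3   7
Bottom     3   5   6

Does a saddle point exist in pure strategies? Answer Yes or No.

Row minima: Top → -1, Middle → 3, Bottom → 3; maximin = 3.
Column maxima: 1 → 6, 2 → 5, 3 → 7; minimax = 5.
3 ≠ 5, so no pure-strategy equilibrium exists.

No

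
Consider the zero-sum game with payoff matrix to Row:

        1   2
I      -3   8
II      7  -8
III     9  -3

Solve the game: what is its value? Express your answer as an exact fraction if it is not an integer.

63/23

Row minima: I → -3, II → -8, III → -3; maximin = -3.
Column maxima: 1 → 9, 2 → 8; minimax = 8.
-3 ≠ 8, so there is no saddle point; optimal play is mixed.
II is strictly dominated by III, so Row never plays it.
On the remaining 2×2 (I, III vs 1, 2):
Let Row play I with probability p. Expected payoff against 1: (-3)p + 9(1−p) = −12p + 9; against 2: 8p + (-3)(1−p) = 11p − 3.
Setting these equal: −12p + 9 = 11p − 3 ⇒ −23p = -12 ⇒ p = 12/23, and the value is (-12)·(12/23) + 9 = 63/23.
For Column: with q = P(1), equating I's and III's payoffs gives −11q + 8 = 12q − 3 ⇒ q = 11/23.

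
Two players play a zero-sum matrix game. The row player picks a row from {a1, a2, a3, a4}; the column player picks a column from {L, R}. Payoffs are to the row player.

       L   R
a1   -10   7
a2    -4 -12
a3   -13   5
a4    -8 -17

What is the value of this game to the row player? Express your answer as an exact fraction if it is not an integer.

Row minima: a1 → -10, a2 → -12, a3 → -13, a4 → -17; maximin = -10.
Column maxima: L → -4, R → 7; minimax = -4.
-10 ≠ -4, so there is no saddle point; optimal play is mixed.
a3 is strictly dominated by a1, so the row player never plays it.
a4 is strictly dominated by a2, so the row player never plays it.
On the remaining 2×2 (a1, a2 vs L, R):
Let the row player play a1 with probability p. Expected payoff against L: (-10)p + (-4)(1−p) = −6p − 4; against R: 7p + (-12)(1−p) = 19p − 12.
Setting these equal: −6p − 4 = 19p − 12 ⇒ −25p = -8 ⇒ p = 8/25, and the value is (-6)·(8/25) − 4 = -148/25.
For the column player: with q = P(L), equating a1's and a2's payoffs gives −17q + 7 = 8q − 12 ⇒ q = 19/25.

-148/25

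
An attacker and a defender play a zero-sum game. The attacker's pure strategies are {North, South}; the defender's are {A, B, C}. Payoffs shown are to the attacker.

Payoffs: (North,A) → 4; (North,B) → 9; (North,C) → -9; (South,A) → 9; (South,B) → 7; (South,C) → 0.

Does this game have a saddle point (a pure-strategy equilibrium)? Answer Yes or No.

Row minima: North → -9, South → 0; maximin = 0.
Column maxima: A → 9, B → 9, C → 0; minimax = 0.
maximin = minimax = 0, so a saddle point exists.

Yes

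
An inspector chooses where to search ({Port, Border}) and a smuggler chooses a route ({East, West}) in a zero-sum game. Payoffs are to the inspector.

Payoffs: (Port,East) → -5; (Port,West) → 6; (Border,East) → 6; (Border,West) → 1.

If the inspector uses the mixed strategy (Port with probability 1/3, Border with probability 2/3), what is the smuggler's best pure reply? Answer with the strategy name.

East

If the smuggler plays East, the inspector's expected payoff is (1/3)·(-5) + (2/3)·6 = 7/3.
If the smuggler plays West, the inspector's expected payoff is (1/3)·6 + (2/3)·1 = 8/3.
The smuggler minimizes the inspector's payoff; the smallest is 7/3, so the best response is East.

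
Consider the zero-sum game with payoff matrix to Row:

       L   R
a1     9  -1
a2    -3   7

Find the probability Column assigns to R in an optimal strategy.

Row minima: a1 → -1, a2 → -3; maximin = -1.
Column maxima: L → 9, R → 7; minimax = 7.
-1 ≠ 7, so there is no saddle point; optimal play is mixed.
Let Row play a1 with probability p. Expected payoff against L: 9p + (-3)(1−p) = 12p − 3; against R: (-1)p + 7(1−p) = −8p + 7.
Setting these equal: 12p − 3 = −8p + 7 ⇒ 20p = 10 ⇒ p = 1/2, and the value is (12)·(1/2) − 3 = 3.
For Column: with q = P(L), equating a1's and a2's payoffs gives 10q − 1 = −10q + 7 ⇒ q = 2/5.

3/5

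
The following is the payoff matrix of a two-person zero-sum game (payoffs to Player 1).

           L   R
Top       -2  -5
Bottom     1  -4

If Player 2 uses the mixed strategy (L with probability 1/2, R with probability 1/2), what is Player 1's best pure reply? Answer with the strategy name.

Expected payoff of Top: (1/2)·(-2) + (1/2)·(-5) = -7/2.
Expected payoff of Bottom: (1/2)·1 + (1/2)·(-4) = -3/2.
The largest is -3/2, so Player 1's best response is Bottom.

Bottom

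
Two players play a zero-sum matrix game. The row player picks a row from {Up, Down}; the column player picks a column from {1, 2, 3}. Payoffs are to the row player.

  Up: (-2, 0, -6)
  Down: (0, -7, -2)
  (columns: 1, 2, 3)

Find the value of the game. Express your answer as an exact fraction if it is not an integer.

-42/11

Row minima: Up → -6, Down → -7; maximin = -6.
Column maxima: 1 → 0, 2 → 0, 3 → -2; minimax = -2.
-6 ≠ -2, so there is no saddle point; optimal play is mixed.
1 is strictly dominated by 3 (it gives the row player strictly more in every row), so the column player never plays it.
On the remaining 2×2 (Up, Down vs 2, 3):
Let the row player play Up with probability p. Expected payoff against 2: 0p + (-7)(1−p) = 7p − 7; against 3: (-6)p + (-2)(1−p) = −4p − 2.
Setting these equal: 7p − 7 = −4p − 2 ⇒ 11p = 5 ⇒ p = 5/11, and the value is (7)·(5/11) − 7 = -42/11.
For the column player: with q = P(2), equating Up's and Down's payoffs gives 6q − 6 = −5q − 2 ⇒ q = 4/11.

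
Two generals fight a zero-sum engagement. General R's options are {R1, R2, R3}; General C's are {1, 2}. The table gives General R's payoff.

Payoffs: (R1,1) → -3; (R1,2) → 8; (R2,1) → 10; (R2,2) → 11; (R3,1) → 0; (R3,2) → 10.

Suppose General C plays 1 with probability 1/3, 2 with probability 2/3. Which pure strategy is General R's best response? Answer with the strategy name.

R2

Expected payoff of R1: (1/3)·(-3) + (2/3)·8 = 13/3.
Expected payoff of R2: (1/3)·10 + (2/3)·11 = 32/3.
Expected payoff of R3: (1/3)·0 + (2/3)·10 = 20/3.
The largest is 32/3, so General R's best response is R2.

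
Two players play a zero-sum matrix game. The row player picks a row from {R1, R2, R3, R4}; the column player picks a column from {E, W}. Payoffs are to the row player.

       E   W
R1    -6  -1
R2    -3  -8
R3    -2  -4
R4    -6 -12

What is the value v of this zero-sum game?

Row minima: R1 → -6, R2 → -8, R3 → -4, R4 → -12; maximin = -4.
Column maxima: E → -2, W → -1; minimax = -2.
-4 ≠ -2, so there is no saddle point; optimal play is mixed.
R2 is strictly dominated by R3, so the row player never plays it.
R4 is strictly dominated by R3, so the row player never plays it.
On the remaining 2×2 (R1, R3 vs E, W):
Let the row player play R1 with probability p. Expected payoff against E: (-6)p + (-2)(1−p) = −4p − 2; against W: (-1)p + (-4)(1−p) = 3p − 4.
Setting these equal: −4p − 2 = 3p − 4 ⇒ −7p = -2 ⇒ p = 2/7, and the value is (-4)·(2/7) − 2 = -22/7.
For the column player: with q = P(E), equating R1's and R3's payoffs gives −5q − 1 = 2q − 4 ⇒ q = 3/7.

-22/7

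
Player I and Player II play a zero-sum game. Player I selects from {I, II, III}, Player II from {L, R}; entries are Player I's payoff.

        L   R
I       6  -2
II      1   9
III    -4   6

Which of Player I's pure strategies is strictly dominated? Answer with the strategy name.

III

II gives a strictly higher payoff than III against every column: 1 > -4, 9 > 6.
So III is strictly dominated and Player I never plays it.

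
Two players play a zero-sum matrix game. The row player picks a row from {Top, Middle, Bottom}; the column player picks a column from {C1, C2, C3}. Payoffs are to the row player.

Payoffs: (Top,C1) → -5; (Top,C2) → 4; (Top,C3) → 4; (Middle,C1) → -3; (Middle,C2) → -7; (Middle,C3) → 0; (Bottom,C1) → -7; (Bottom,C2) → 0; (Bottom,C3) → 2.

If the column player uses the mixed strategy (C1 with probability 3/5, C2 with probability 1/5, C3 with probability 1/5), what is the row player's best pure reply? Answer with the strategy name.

Expected payoff of Top: (3/5)·(-5) + (1/5)·4 + (1/5)·4 = -7/5.
Expected payoff of Middle: (3/5)·(-3) + (1/5)·(-7) + (1/5)·0 = -16/5.
Expected payoff of Bottom: (3/5)·(-7) + (1/5)·0 + (1/5)·2 = -19/5.
The largest is -7/5, so the row player's best response is Top.

Top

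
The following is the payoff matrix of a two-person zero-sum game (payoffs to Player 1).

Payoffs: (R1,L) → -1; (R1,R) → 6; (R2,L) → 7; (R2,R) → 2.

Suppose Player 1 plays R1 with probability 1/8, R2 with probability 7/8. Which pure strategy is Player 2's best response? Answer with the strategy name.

If Player 2 plays L, Player 1's expected payoff is (1/8)·(-1) + (7/8)·7 = 6.
If Player 2 plays R, Player 1's expected payoff is (1/8)·6 + (7/8)·2 = 5/2.
Player 2 minimizes Player 1's payoff; the smallest is 5/2, so the best response is R.

R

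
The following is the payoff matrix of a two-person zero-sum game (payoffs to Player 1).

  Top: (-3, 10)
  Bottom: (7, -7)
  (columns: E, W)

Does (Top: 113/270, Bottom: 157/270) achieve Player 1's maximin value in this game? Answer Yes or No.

Against E this mix gives (113/270)·(-3) + (157/270)·7 = 76/27.
Against W this mix gives (113/270)·10 + (157/270)·(-7) = 31/270.
Player 2 will play W, holding Player 1 to 31/270. Shifting weight toward the row that does better against W would raise this floor (the equalizing mix achieves 49/27 against both W and E), so the proposed strategy is not optimal.

No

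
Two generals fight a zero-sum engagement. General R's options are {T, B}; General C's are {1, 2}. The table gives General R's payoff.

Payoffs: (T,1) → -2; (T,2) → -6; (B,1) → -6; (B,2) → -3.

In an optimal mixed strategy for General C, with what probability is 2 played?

4/7

Row minima: T → -6, B → -6; maximin = -6.
Column maxima: 1 → -2, 2 → -3; minimax = -3.
-6 ≠ -3, so there is no saddle point; optimal play is mixed.
Let General R play T with probability p. Expected payoff against 1: (-2)p + (-6)(1−p) = 4p − 6; against 2: (-6)p + (-3)(1−p) = −3p − 3.
Setting these equal: 4p − 6 = −3p − 3 ⇒ 7p = 3 ⇒ p = 3/7, and the value is (4)·(3/7) − 6 = -30/7.
For General C: with q = P(1), equating T's and B's payoffs gives 4q − 6 = −3q − 3 ⇒ q = 3/7.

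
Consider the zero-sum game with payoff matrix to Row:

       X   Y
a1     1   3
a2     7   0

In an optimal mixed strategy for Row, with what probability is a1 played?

7/9

Row minima: a1 → 1, a2 → 0; maximin = 1.
Column maxima: X → 7, Y → 3; minimax = 3.
1 ≠ 3, so there is no saddle point; optimal play is mixed.
Let Row play a1 with probability p. Expected payoff against X: 1p + 7(1−p) = −6p + 7; against Y: 3p + 0(1−p) = 3p.
Setting these equal: −6p + 7 = 3p ⇒ −9p = -7 ⇒ p = 7/9, and the value is (-6)·(7/9) + 7 = 7/3.
For Column: with q = P(X), equating a1's and a2's payoffs gives −2q + 3 = 7q ⇒ q = 1/3.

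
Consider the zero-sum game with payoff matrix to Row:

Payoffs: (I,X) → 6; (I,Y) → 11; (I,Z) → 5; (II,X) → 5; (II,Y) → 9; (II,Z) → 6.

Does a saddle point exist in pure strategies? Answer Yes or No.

No

Row minima: I → 5, II → 5; maximin = 5.
Column maxima: X → 6, Y → 11, Z → 6; minimax = 6.
5 ≠ 6, so no pure-strategy equilibrium exists.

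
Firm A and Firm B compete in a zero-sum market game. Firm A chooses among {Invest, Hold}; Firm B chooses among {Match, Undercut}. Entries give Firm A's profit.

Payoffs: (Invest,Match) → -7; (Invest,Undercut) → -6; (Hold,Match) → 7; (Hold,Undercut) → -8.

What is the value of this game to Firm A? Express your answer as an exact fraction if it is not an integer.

Row minima: Invest → -7, Hold → -8; maximin = -7.
Column maxima: Match → 7, Undercut → -6; minimax = -6.
-7 ≠ -6, so there is no saddle point; optimal play is mixed.
Let Firm A play Invest with probability p. Expected payoff against Match: (-7)p + 7(1−p) = −14p + 7; against Undercut: (-6)p + (-8)(1−p) = 2p − 8.
Setting these equal: −14p + 7 = 2p − 8 ⇒ −16p = -15 ⇒ p = 15/16, and the value is (-14)·(15/16) + 7 = -49/8.
For Firm B: with q = P(Match), equating Invest's and Hold's payoffs gives −q − 6 = 15q − 8 ⇒ q = 1/8.

-49/8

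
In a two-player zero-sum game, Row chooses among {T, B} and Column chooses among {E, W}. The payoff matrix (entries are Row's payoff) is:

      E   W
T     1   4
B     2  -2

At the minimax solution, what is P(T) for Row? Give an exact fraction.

Row minima: T → 1, B → -2; maximin = 1.
Column maxima: E → 2, W → 4; minimax = 2.
1 ≠ 2, so there is no saddle point; optimal play is mixed.
Let Row play T with probability p. Expected payoff against E: 1p + 2(1−p) = −p + 2; against W: 4p + (-2)(1−p) = 6p − 2.
Setting these equal: −p + 2 = 6p − 2 ⇒ −7p = -4 ⇒ p = 4/7, and the value is (-1)·(4/7) + 2 = 10/7.
For Column: with q = P(E), equating T's and B's payoffs gives −3q + 4 = 4q − 2 ⇒ q = 6/7.

4/7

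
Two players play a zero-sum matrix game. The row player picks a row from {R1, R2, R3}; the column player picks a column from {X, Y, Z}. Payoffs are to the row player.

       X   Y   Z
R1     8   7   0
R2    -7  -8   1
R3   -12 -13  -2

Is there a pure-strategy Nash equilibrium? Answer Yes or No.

No

Row minima: R1 → 0, R2 → -8, R3 → -13; maximin = 0.
Column maxima: X → 8, Y → 7, Z → 1; minimax = 1.
0 ≠ 1, so no pure-strategy equilibrium exists.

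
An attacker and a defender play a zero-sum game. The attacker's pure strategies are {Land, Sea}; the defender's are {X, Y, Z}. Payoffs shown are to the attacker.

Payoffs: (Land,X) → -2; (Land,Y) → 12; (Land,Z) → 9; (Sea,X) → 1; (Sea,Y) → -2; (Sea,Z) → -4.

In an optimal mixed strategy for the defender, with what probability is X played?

13/16

Row minima: Land → -2, Sea → -4; maximin = -2.
Column maxima: X → 1, Y → 12, Z → 9; minimax = 1.
-2 ≠ 1, so there is no saddle point; optimal play is mixed.
Y is strictly dominated by Z (it gives the attacker strictly more in every row), so the defender never plays it.
On the remaining 2×2 (Land, Sea vs X, Z):
Let the attacker play Land with probability p. Expected payoff against X: (-2)p + 1(1−p) = −3p + 1; against Z: 9p + (-4)(1−p) = 13p − 4.
Setting these equal: −3p + 1 = 13p − 4 ⇒ −16p = -5 ⇒ p = 5/16, and the value is (-3)·(5/16) + 1 = 1/16.
For the defender: with q = P(X), equating Land's and Sea's payoffs gives −11q + 9 = 5q − 4 ⇒ q = 13/16.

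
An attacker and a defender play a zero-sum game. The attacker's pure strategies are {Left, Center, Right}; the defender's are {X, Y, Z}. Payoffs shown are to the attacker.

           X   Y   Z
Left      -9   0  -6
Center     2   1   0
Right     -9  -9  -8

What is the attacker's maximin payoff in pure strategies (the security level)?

0

Row minima: Left → -9, Center → 0, Right → -9.
The best of these is 0.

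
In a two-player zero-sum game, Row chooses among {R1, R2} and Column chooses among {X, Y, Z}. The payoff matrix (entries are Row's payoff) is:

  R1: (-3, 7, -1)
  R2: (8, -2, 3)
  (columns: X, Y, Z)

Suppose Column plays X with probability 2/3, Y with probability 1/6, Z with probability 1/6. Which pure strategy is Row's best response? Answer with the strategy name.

R2

Expected payoff of R1: (2/3)·(-3) + (1/6)·7 + (1/6)·(-1) = -1.
Expected payoff of R2: (2/3)·8 + (1/6)·(-2) + (1/6)·3 = 11/2.
The largest is 11/2, so Row's best response is R2.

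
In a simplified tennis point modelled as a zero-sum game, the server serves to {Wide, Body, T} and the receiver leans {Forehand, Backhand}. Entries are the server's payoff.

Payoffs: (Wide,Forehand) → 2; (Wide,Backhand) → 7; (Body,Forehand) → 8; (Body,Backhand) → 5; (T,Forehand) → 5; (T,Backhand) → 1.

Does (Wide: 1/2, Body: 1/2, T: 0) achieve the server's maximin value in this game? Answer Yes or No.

No

Against Forehand this mix gives (1/2)·2 + (1/2)·8 = 5.
Against Backhand this mix gives (1/2)·7 + (1/2)·5 = 6.
The receiver will play Forehand, holding the server to 5. Shifting weight toward the row that does better against Forehand would raise this floor (the equalizing mix achieves 23/4 against both Forehand and Backhand), so the proposed strategy is not optimal.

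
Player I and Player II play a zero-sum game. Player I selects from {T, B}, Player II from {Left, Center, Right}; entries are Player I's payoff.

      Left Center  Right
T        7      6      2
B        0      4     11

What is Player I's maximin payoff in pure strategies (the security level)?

Row minima: T → 2, B → 0.
The best of these is 2.

2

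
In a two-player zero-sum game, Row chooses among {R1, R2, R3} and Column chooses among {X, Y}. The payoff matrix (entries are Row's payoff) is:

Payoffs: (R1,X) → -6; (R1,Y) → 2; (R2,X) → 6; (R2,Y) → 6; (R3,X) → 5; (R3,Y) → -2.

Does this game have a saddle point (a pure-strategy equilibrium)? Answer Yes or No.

Row minima: R1 → -6, R2 → 6, R3 → -2; maximin = 6.
Column maxima: X → 6, Y → 6; minimax = 6.
maximin = minimax = 6, so a saddle point exists.

Yes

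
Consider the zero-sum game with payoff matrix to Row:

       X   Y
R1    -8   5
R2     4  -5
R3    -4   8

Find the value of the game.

Row minima: R1 → -8, R2 → -5, R3 → -4; maximin = -4.
Column maxima: X → 4, Y → 8; minimax = 4.
-4 ≠ 4, so there is no saddle point; optimal play is mixed.
R1 is strictly dominated by R3, so Row never plays it.
On the remaining 2×2 (R2, R3 vs X, Y):
Let Row play R2 with probability p. Expected payoff against X: 4p + (-4)(1−p) = 8p − 4; against Y: (-5)p + 8(1−p) = −13p + 8.
Setting these equal: 8p − 4 = −13p + 8 ⇒ 21p = 12 ⇒ p = 4/7, and the value is (8)·(4/7) − 4 = 4/7.
For Column: with q = P(X), equating R2's and R3's payoffs gives 9q − 5 = −12q + 8 ⇒ q = 13/21.

4/7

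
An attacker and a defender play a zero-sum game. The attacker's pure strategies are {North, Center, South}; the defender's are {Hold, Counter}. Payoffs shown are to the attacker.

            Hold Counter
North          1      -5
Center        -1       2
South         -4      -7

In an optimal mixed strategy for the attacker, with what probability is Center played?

Row minima: North → -5, Center → -1, South → -7; maximin = -1.
Column maxima: Hold → 1, Counter → 2; minimax = 1.
-1 ≠ 1, so there is no saddle point; optimal play is mixed.
South is strictly dominated by North, so the attacker never plays it.
On the remaining 2×2 (North, Center vs Hold, Counter):
Let the attacker play North with probability p. Expected payoff against Hold: 1p + (-1)(1−p) = 2p − 1; against Counter: (-5)p + 2(1−p) = −7p + 2.
Setting these equal: 2p − 1 = −7p + 2 ⇒ 9p = 3 ⇒ p = 1/3, and the value is (2)·(1/3) − 1 = -1/3.
For the defender: with q = P(Hold), equating North's and Center's payoffs gives 6q − 5 = −3q + 2 ⇒ q = 7/9.

2/3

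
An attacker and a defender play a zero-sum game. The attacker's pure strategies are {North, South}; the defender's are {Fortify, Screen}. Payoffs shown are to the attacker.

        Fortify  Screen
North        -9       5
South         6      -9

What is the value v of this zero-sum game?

-51/29

Row minima: North → -9, South → -9; maximin = -9.
Column maxima: Fortify → 6, Screen → 5; minimax = 5.
-9 ≠ 5, so there is no saddle point; optimal play is mixed.
Let the attacker play North with probability p. Expected payoff against Fortify: (-9)p + 6(1−p) = −15p + 6; against Screen: 5p + (-9)(1−p) = 14p − 9.
Setting these equal: −15p + 6 = 14p − 9 ⇒ −29p = -15 ⇒ p = 15/29, and the value is (-15)·(15/29) + 6 = -51/29.
For the defender: with q = P(Fortify), equating North's and South's payoffs gives −14q + 5 = 15q − 9 ⇒ q = 14/29.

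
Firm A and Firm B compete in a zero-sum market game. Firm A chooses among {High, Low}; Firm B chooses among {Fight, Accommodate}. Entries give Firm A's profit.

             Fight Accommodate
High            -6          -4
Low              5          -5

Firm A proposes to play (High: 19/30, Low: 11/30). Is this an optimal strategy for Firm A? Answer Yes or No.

No

Against Fight this mix gives (19/30)·(-6) + (11/30)·5 = -59/30.
Against Accommodate this mix gives (19/30)·(-4) + (11/30)·(-5) = -131/30.
Firm B will play Accommodate, holding Firm A to -131/30. Shifting weight toward the row that does better against Accommodate would raise this floor (the equalizing mix achieves -25/6 against both Accommodate and Fight), so the proposed strategy is not optimal.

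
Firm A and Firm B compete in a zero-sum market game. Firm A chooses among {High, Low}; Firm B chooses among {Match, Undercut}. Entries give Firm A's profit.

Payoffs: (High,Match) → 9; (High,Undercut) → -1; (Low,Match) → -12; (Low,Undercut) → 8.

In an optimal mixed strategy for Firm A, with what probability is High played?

2/3

Row minima: High → -1, Low → -12; maximin = -1.
Column maxima: Match → 9, Undercut → 8; minimax = 8.
-1 ≠ 8, so there is no saddle point; optimal play is mixed.
Let Firm A play High with probability p. Expected payoff against Match: 9p + (-12)(1−p) = 21p − 12; against Undercut: (-1)p + 8(1−p) = −9p + 8.
Setting these equal: 21p − 12 = −9p + 8 ⇒ 30p = 20 ⇒ p = 2/3, and the value is (21)·(2/3) − 12 = 2.
For Firm B: with q = P(Match), equating High's and Low's payoffs gives 10q − 1 = −20q + 8 ⇒ q = 3/10.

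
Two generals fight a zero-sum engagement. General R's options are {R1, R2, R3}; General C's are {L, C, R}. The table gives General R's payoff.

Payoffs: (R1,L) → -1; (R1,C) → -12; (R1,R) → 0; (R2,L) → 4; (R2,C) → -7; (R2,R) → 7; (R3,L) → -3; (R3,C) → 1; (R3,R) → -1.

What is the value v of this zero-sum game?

-17/15

Row minima: R1 → -12, R2 → -7, R3 → -3; maximin = -3.
Column maxima: L → 4, C → 1, R → 7; minimax = 1.
-3 ≠ 1, so there is no saddle point; optimal play is mixed.
R1 is strictly dominated by R2, so General R never plays it.
R is strictly dominated by L (it gives General R strictly more in every row), so General C never plays it.
On the remaining 2×2 (R2, R3 vs L, C):
Let General R play R2 with probability p. Expected payoff against L: 4p + (-3)(1−p) = 7p − 3; against C: (-7)p + 1(1−p) = −8p + 1.
Setting these equal: 7p − 3 = −8p + 1 ⇒ 15p = 4 ⇒ p = 4/15, and the value is (7)·(4/15) − 3 = -17/15.
For General C: with q = P(L), equating R2's and R3's payoffs gives 11q − 7 = −4q + 1 ⇒ q = 8/15.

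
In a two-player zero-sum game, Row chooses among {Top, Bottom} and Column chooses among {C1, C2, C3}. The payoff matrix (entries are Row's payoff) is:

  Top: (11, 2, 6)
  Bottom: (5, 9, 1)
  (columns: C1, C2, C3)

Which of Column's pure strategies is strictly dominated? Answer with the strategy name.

C3 holds Row's payoff strictly below C1 in every row: 6 < 11, 1 < 5.
So C1 is strictly dominated for Column.

C1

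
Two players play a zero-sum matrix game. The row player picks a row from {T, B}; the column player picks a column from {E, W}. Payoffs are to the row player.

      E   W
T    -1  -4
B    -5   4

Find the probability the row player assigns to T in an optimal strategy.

Row minima: T → -4, B → -5; maximin = -4.
Column maxima: E → -1, W → 4; minimax = -1.
-4 ≠ -1, so there is no saddle point; optimal play is mixed.
Let the row player play T with probability p. Expected payoff against E: (-1)p + (-5)(1−p) = 4p − 5; against W: (-4)p + 4(1−p) = −8p + 4.
Setting these equal: 4p − 5 = −8p + 4 ⇒ 12p = 9 ⇒ p = 3/4, and the value is (4)·(3/4) − 5 = -2.
For the column player: with q = P(E), equating T's and B's payoffs gives 3q − 4 = −9q + 4 ⇒ q = 2/3.

3/4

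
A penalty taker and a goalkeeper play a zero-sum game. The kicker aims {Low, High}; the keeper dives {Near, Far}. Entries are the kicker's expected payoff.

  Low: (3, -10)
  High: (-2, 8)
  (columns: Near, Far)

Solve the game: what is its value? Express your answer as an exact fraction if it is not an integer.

Row minima: Low → -10, High → -2; maximin = -2.
Column maxima: Near → 3, Far → 8; minimax = 3.
-2 ≠ 3, so there is no saddle point; optimal play is mixed.
Let the kicker play Low with probability p. Expected payoff against Near: 3p + (-2)(1−p) = 5p − 2; against Far: (-10)p + 8(1−p) = −18p + 8.
Setting these equal: 5p − 2 = −18p + 8 ⇒ 23p = 10 ⇒ p = 10/23, and the value is (5)·(10/23) − 2 = 4/23.
For the keeper: with q = P(Near), equating Low's and High's payoffs gives 13q − 10 = −10q + 8 ⇒ q = 18/23.

4/23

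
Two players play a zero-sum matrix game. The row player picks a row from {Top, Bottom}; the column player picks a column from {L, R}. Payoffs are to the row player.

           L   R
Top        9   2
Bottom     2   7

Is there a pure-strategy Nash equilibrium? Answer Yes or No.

No

Row minima: Top → 2, Bottom → 2; maximin = 2.
Column maxima: L → 9, R → 7; minimax = 7.
2 ≠ 7, so no pure-strategy equilibrium exists.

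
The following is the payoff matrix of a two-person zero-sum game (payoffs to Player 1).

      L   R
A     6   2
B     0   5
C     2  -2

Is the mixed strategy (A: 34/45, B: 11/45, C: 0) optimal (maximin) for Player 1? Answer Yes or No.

Against L this mix gives (34/45)·6 + (11/45)·0 = 68/15.
Against R this mix gives (34/45)·2 + (11/45)·5 = 41/15.
Player 2 will play R, holding Player 1 to 41/15. Shifting weight toward the row that does better against R would raise this floor (the equalizing mix achieves 10/3 against both R and L), so the proposed strategy is not optimal.

No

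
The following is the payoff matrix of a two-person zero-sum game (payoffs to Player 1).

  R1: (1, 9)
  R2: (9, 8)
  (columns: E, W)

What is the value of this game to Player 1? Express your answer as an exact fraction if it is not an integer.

73/9

Row minima: R1 → 1, R2 → 8; maximin = 8.
Column maxima: E → 9, W → 9; minimax = 9.
8 ≠ 9, so there is no saddle point; optimal play is mixed.
Let Player 1 play R1 with probability p. Expected payoff against E: 1p + 9(1−p) = −8p + 9; against W: 9p + 8(1−p) = p + 8.
Setting these equal: −8p + 9 = p + 8 ⇒ −9p = -1 ⇒ p = 1/9, and the value is (-8)·(1/9) + 9 = 73/9.
For Player 2: with q = P(E), equating R1's and R2's payoffs gives −8q + 9 = q + 8 ⇒ q = 1/9.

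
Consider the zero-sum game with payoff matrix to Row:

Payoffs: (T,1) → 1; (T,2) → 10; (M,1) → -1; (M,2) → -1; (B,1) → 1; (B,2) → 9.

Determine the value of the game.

1

Row minima: T → 1, M → -1, B → 1; maximin = 1.
Column maxima: 1 → 1, 2 → 10; minimax = 1.
Since maximin = minimax = 1, there is a saddle point and the value is 1.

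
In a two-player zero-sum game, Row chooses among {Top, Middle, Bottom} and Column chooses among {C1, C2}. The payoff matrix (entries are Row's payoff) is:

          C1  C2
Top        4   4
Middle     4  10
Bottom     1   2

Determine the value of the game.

4

Row minima: Top → 4, Middle → 4, Bottom → 1; maximin = 4.
Column maxima: C1 → 4, C2 → 10; minimax = 4.
Since maximin = minimax = 4, there is a saddle point and the value is 4.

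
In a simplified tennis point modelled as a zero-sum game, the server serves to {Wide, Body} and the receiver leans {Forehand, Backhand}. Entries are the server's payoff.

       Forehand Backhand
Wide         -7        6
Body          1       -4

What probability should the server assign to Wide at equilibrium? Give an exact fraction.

Row minima: Wide → -7, Body → -4; maximin = -4.
Column maxima: Forehand → 1, Backhand → 6; minimax = 1.
-4 ≠ 1, so there is no saddle point; optimal play is mixed.
Let the server play Wide with probability p. Expected payoff against Forehand: (-7)p + 1(1−p) = −8p + 1; against Backhand: 6p + (-4)(1−p) = 10p − 4.
Setting these equal: −8p + 1 = 10p − 4 ⇒ −18p = -5 ⇒ p = 5/18, and the value is (-8)·(5/18) + 1 = -11/9.
For the receiver: with q = P(Forehand), equating Wide's and Body's payoffs gives −13q + 6 = 5q − 4 ⇒ q = 5/9.

5/18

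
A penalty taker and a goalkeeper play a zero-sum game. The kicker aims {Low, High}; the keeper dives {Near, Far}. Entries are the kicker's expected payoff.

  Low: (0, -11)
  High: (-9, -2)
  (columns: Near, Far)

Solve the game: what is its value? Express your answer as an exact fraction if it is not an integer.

Row minima: Low → -11, High → -9; maximin = -9.
Column maxima: Near → 0, Far → -2; minimax = -2.
-9 ≠ -2, so there is no saddle point; optimal play is mixed.
Let the kicker play Low with probability p. Expected payoff against Near: 0p + (-9)(1−p) = 9p − 9; against Far: (-11)p + (-2)(1−p) = −9p − 2.
Setting these equal: 9p − 9 = −9p − 2 ⇒ 18p = 7 ⇒ p = 7/18, and the value is (9)·(7/18) − 9 = -11/2.
For the keeper: with q = P(Near), equating Low's and High's payoffs gives 11q − 11 = −7q − 2 ⇒ q = 1/2.

-11/2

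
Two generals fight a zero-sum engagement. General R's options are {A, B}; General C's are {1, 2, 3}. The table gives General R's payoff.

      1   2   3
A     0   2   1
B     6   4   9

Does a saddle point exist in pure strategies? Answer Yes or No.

Row minima: A → 0, B → 4; maximin = 4.
Column maxima: 1 → 6, 2 → 4, 3 → 9; minimax = 4.
maximin = minimax = 4, so a saddle point exists.

Yes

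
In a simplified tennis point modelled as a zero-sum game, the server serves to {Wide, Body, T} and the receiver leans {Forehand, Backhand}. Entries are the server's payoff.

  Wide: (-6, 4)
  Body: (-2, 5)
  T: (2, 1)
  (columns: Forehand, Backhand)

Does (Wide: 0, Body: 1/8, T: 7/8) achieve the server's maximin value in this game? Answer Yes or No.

Against Forehand this mix gives (1/8)·(-2) + (7/8)·2 = 3/2.
Against Backhand this mix gives (1/8)·5 + (7/8)·1 = 3/2.
All of the receiver's active replies (Forehand, Backhand) yield 3/2, and no column does worse for the server. The mix makes the receiver indifferent and guarantees 3/2, so it is optimal.

Yes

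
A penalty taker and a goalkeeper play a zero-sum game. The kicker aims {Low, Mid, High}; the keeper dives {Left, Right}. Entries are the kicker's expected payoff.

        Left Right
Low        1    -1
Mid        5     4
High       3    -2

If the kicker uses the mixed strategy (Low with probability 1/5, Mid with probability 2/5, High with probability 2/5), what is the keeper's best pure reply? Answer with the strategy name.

If the keeper plays Left, the kicker's expected payoff is (1/5)·1 + (2/5)·5 + (2/5)·3 = 17/5.
If the keeper plays Right, the kicker's expected payoff is (1/5)·(-1) + (2/5)·4 + (2/5)·(-2) = 3/5.
The keeper minimizes the kicker's payoff; the smallest is 3/5, so the best response is Right.

Right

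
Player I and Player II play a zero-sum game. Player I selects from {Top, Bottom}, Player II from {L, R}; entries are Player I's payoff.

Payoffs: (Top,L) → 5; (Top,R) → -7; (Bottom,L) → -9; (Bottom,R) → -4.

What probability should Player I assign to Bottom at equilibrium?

12/17

Row minima: Top → -7, Bottom → -9; maximin = -7.
Column maxima: L → 5, R → -4; minimax = -4.
-7 ≠ -4, so there is no saddle point; optimal play is mixed.
Let Player I play Top with probability p. Expected payoff against L: 5p + (-9)(1−p) = 14p − 9; against R: (-7)p + (-4)(1−p) = −3p − 4.
Setting these equal: 14p − 9 = −3p − 4 ⇒ 17p = 5 ⇒ p = 5/17, and the value is (14)·(5/17) − 9 = -83/17.
For Player II: with q = P(L), equating Top's and Bottom's payoffs gives 12q − 7 = −5q − 4 ⇒ q = 3/17.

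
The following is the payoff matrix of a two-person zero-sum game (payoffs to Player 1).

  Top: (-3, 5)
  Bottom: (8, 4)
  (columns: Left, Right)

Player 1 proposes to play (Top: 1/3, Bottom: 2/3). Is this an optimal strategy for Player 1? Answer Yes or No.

Against Left this mix gives (1/3)·(-3) + (2/3)·8 = 13/3.
Against Right this mix gives (1/3)·5 + (2/3)·4 = 13/3.
All of Player 2's active replies (Left, Right) yield 13/3, and no column does worse for Player 1. The mix makes Player 2 indifferent and guarantees 13/3, so it is optimal.

Yes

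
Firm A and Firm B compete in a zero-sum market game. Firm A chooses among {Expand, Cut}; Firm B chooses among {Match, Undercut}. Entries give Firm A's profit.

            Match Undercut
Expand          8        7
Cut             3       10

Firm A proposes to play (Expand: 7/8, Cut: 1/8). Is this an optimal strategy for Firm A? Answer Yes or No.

Yes

Against Match this mix gives (7/8)·8 + (1/8)·3 = 59/8.
Against Undercut this mix gives (7/8)·7 + (1/8)·10 = 59/8.
All of Firm B's active replies (Match, Undercut) yield 59/8, and no column does worse for Firm A. The mix makes Firm B indifferent and guarantees 59/8, so it is optimal.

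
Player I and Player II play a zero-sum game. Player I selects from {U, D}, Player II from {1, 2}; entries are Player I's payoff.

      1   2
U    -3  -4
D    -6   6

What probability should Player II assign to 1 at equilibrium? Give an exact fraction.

Row minima: U → -4, D → -6; maximin = -4.
Column maxima: 1 → -3, 2 → 6; minimax = -3.
-4 ≠ -3, so there is no saddle point; optimal play is mixed.
Let Player I play U with probability p. Expected payoff against 1: (-3)p + (-6)(1−p) = 3p − 6; against 2: (-4)p + 6(1−p) = −10p + 6.
Setting these equal: 3p − 6 = −10p + 6 ⇒ 13p = 12 ⇒ p = 12/13, and the value is (3)·(12/13) − 6 = -42/13.
For Player II: with q = P(1), equating U's and D's payoffs gives q − 4 = −12q + 6 ⇒ q = 10/13.

10/13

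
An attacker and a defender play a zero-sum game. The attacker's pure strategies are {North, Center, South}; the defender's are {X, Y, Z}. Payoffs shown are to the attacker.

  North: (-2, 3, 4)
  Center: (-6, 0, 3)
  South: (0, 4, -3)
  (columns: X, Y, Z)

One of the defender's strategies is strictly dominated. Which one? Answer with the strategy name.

Y

X holds the attacker's payoff strictly below Y in every row: -2 < 3, -6 < 0, 0 < 4.
So Y is strictly dominated for the defender.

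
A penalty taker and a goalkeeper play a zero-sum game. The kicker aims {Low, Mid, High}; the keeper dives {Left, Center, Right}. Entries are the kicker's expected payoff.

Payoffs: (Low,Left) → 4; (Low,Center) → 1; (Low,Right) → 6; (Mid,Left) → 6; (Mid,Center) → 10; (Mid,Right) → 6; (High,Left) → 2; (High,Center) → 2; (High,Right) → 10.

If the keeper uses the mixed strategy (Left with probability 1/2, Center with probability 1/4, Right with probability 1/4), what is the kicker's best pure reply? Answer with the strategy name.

Expected payoff of Low: (1/2)·4 + (1/4)·1 + (1/4)·6 = 15/4.
Expected payoff of Mid: (1/2)·6 + (1/4)·10 + (1/4)·6 = 7.
Expected payoff of High: (1/2)·2 + (1/4)·2 + (1/4)·10 = 4.
The largest is 7, so the kicker's best response is Mid.

Mid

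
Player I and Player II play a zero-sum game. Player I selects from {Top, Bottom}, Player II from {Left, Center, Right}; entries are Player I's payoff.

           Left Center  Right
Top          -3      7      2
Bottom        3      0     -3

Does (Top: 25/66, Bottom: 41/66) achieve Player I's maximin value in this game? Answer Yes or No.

No

Against Left this mix gives (25/66)·(-3) + (41/66)·3 = 8/11.
Against Center this mix gives (25/66)·7 + (41/66)·0 = 175/66.
Against Right this mix gives (25/66)·2 + (41/66)·(-3) = -73/66.
Player II will play Right, holding Player I to -73/66. Shifting weight toward the row that does better against Right would raise this floor (the equalizing mix achieves -3/11 against both Right and Left), so the proposed strategy is not optimal.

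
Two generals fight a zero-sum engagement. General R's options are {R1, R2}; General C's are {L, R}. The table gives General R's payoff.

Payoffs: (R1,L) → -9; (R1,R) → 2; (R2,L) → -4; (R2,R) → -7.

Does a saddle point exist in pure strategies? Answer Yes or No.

Row minima: R1 → -9, R2 → -7; maximin = -7.
Column maxima: L → -4, R → 2; minimax = -4.
-7 ≠ -4, so no pure-strategy equilibrium exists.

No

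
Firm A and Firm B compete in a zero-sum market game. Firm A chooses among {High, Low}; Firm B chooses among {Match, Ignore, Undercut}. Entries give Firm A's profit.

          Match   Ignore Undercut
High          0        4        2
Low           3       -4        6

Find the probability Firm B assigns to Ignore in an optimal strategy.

3/11

Row minima: High → 0, Low → -4; maximin = 0.
Column maxima: Match → 3, Ignore → 4, Undercut → 6; minimax = 3.
0 ≠ 3, so there is no saddle point; optimal play is mixed.
Undercut is strictly dominated by Match (it gives Firm A strictly more in every row), so Firm B never plays it.
On the remaining 2×2 (High, Low vs Match, Ignore):
Let Firm A play High with probability p. Expected payoff against Match: 0p + 3(1−p) = −3p + 3; against Ignore: 4p + (-4)(1−p) = 8p − 4.
Setting these equal: −3p + 3 = 8p − 4 ⇒ −11p = -7 ⇒ p = 7/11, and the value is (-3)·(7/11) + 3 = 12/11.
For Firm B: with q = P(Match), equating High's and Low's payoffs gives −4q + 4 = 7q − 4 ⇒ q = 8/11.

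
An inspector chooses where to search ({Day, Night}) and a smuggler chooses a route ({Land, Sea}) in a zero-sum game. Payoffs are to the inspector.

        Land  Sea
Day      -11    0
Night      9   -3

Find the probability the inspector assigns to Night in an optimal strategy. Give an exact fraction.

Row minima: Day → -11, Night → -3; maximin = -3.
Column maxima: Land → 9, Sea → 0; minimax = 0.
-3 ≠ 0, so there is no saddle point; optimal play is mixed.
Let the inspector play Day with probability p. Expected payoff against Land: (-11)p + 9(1−p) = −20p + 9; against Sea: 0p + (-3)(1−p) = 3p − 3.
Setting these equal: −20p + 9 = 3p − 3 ⇒ −23p = -12 ⇒ p = 12/23, and the value is (-20)·(12/23) + 9 = -33/23.
For the smuggler: with q = P(Land), equating Day's and Night's payoffs gives −11q = 12q − 3 ⇒ q = 3/23.

11/23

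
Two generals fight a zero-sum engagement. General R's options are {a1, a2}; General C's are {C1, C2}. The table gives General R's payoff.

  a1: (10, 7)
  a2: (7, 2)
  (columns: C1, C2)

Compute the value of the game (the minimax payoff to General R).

7

Row minima: a1 → 7, a2 → 2; maximin = 7.
Column maxima: C1 → 10, C2 → 7; minimax = 7.
Since maximin = minimax = 7, there is a saddle point and the value is 7.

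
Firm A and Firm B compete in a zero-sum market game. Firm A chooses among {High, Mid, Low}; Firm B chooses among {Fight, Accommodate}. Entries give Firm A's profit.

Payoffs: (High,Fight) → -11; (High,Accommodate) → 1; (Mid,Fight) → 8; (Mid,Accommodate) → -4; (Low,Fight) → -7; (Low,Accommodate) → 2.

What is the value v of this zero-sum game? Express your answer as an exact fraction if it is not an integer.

-4/7

Row minima: High → -11, Mid → -4, Low → -7; maximin = -4.
Column maxima: Fight → 8, Accommodate → 2; minimax = 2.
-4 ≠ 2, so there is no saddle point; optimal play is mixed.
High is strictly dominated by Low, so Firm A never plays it.
On the remaining 2×2 (Mid, Low vs Fight, Accommodate):
Let Firm A play Mid with probability p. Expected payoff against Fight: 8p + (-7)(1−p) = 15p − 7; against Accommodate: (-4)p + 2(1−p) = −6p + 2.
Setting these equal: 15p − 7 = −6p + 2 ⇒ 21p = 9 ⇒ p = 3/7, and the value is (15)·(3/7) − 7 = -4/7.
For Firm B: with q = P(Fight), equating Mid's and Low's payoffs gives 12q − 4 = −9q + 2 ⇒ q = 2/7.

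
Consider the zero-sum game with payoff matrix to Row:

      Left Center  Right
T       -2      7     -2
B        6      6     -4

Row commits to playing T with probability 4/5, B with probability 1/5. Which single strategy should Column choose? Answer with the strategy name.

If Column plays Left, Row's expected payoff is (4/5)·(-2) + (1/5)·6 = -2/5.
If Column plays Center, Row's expected payoff is (4/5)·7 + (1/5)·6 = 34/5.
If Column plays Right, Row's expected payoff is (4/5)·(-2) + (1/5)·(-4) = -12/5.
Column minimizes Row's payoff; the smallest is -12/5, so the best response is Right.

Right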